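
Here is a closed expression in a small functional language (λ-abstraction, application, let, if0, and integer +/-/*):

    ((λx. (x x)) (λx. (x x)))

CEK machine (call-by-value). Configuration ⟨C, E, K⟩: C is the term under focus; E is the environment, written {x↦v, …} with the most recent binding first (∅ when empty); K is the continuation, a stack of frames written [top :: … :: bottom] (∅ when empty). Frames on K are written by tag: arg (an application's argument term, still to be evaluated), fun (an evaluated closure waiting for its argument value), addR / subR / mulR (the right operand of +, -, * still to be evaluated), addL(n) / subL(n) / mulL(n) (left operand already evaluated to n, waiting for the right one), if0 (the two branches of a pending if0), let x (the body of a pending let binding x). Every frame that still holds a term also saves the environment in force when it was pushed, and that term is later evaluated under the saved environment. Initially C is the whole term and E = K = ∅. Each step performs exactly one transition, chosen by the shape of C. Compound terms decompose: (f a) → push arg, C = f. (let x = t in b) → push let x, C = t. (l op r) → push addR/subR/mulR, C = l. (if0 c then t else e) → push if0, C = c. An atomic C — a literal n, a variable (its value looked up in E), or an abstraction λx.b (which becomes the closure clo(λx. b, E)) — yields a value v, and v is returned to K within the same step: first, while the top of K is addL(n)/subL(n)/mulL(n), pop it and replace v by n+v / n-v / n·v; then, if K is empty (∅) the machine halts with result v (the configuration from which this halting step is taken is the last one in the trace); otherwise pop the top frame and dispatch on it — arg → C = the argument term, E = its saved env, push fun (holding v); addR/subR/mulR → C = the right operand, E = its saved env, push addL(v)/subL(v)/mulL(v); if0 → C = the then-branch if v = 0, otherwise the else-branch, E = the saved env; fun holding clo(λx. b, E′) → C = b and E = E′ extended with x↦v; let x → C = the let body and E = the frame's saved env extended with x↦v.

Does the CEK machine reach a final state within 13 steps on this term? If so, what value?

Answer: DIVERGES (no final state within 13 steps)

Execution trace:
t=0: ⟨C=((λx. (x x)) (λx. (x x))); E=∅; K=∅⟩
t=1: ⟨C=(λx. (x x)); E=∅; K=[arg]⟩
t=2: ⟨C=(λx. (x x)); E=∅; K=[fun]⟩
t=3: ⟨C=(x x); E={x↦clo(λx. (x x), ∅)}; K=∅⟩
t=4: ⟨C=x; E={x↦clo(λx. (x x), ∅)}; K=[arg]⟩
t=5: ⟨C=x; E={x↦clo(λx. (x x), ∅)}; K=[fun]⟩
… configuration repeats with period 3 (steps 3–5 recur indefinitely) …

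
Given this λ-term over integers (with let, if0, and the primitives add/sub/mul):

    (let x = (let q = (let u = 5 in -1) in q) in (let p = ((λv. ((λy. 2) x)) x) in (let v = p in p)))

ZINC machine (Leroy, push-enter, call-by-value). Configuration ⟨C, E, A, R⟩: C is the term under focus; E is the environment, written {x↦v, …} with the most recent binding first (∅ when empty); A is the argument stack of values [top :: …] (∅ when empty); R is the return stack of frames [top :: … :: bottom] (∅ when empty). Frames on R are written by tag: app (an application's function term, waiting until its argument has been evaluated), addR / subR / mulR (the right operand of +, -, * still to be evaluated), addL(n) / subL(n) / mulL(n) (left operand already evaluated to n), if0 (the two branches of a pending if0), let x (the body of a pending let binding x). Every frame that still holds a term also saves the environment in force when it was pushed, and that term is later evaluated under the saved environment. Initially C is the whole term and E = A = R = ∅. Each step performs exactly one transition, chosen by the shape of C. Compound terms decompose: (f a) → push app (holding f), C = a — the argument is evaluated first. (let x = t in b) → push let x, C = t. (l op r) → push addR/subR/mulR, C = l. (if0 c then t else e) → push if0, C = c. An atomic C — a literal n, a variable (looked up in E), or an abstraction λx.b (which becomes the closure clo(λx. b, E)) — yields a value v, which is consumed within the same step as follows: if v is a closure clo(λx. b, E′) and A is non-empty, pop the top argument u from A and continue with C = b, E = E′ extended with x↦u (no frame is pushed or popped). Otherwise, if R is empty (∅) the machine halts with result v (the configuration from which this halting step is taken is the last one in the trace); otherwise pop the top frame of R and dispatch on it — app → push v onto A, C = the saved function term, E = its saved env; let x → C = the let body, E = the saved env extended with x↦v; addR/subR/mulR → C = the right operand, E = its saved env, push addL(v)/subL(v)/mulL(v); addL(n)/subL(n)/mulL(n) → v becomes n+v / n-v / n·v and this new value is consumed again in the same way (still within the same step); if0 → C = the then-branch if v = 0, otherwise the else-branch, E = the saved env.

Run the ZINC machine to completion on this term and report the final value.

0. <C=(let x = (let q = (let u = 5 in -1) in q) in (let p = ((λv. ((λy. 2) x)) x) in (let v = p in p))), E=∅, A=∅, R=∅>
1. <C=(let q = (let u = 5 in -1) in q), E=∅, A=∅, R=[let x]>
2. <C=(let u = 5 in -1), E=∅, A=∅, R=[let q :: let x]>
3. <C=5, E=∅, A=∅, R=[let u :: let q :: let x]>
4. <C=-1, E={u↦5}, A=∅, R=[let q :: let x]>
5. <C=q, E={q↦-1}, A=∅, R=[let x]>
6. <C=(let p = ((λv. ((λy. 2) x)) x) in (let v = p in p)), E={x↦-1}, A=∅, R=∅>
7. <C=((λv. ((λy. 2) x)) x), E={x↦-1}, A=∅, R=[let p]>
8. <C=x, E={x↦-1}, A=∅, R=[app :: let p]>
9. <C=(λv. ((λy. 2) x)), E={x↦-1}, A=[-1], R=[let p]>
10. <C=((λy. 2) x), E={v↦-1, x↦-1}, A=∅, R=[let p]>
11. <C=x, E={v↦-1, x↦-1}, A=∅, R=[app :: let p]>
12. <C=(λy. 2), E={v↦-1, x↦-1}, A=[-1], R=[let p]>
13. <C=2, E={y↦-1, v↦-1, x↦-1}, A=∅, R=[let p]>
14. <C=(let v = p in p), E={p↦2, x↦-1}, A=∅, R=∅>
15. <C=p, E={p↦2, x↦-1}, A=∅, R=[let v]>
16. <C=p, E={v↦2, p↦2, x↦-1}, A=∅, R=∅>
→ final value 2

Answer: 2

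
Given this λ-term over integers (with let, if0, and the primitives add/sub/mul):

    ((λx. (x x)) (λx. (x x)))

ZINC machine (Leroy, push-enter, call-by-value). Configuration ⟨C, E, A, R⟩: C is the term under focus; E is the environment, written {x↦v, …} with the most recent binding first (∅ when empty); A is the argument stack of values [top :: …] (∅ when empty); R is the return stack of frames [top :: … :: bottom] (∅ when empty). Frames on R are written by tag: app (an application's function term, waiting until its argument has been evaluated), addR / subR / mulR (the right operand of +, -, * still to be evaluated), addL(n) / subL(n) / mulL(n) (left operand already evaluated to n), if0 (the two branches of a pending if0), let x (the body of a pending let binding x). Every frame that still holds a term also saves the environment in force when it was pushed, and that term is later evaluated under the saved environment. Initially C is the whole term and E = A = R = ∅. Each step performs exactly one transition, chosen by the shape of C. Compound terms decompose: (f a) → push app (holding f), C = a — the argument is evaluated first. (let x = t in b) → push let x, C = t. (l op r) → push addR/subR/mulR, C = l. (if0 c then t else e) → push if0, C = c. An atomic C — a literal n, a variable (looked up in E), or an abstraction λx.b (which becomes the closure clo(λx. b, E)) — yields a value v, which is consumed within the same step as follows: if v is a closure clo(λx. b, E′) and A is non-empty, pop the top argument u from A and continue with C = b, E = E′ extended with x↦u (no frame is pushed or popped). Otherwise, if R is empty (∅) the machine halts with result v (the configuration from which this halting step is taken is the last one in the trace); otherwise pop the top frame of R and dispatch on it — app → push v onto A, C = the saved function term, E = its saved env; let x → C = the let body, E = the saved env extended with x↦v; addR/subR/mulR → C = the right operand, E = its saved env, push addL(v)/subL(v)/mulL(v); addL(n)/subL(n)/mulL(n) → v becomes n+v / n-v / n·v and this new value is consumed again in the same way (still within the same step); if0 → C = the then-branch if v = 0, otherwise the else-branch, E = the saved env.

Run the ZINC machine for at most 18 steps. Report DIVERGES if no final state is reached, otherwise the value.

Answer: DIVERGES (no final state within 18 steps)

Derivation:
0. [C=((λx. (x x)) (λx. (x x))) | E=∅ | A=∅ | R=∅]
1. [C=(λx. (x x)) | E=∅ | A=∅ | R=[app]]
2. [C=(λx. (x x)) | E=∅ | A=[clo(λx. (x x), ∅)] | R=∅]
3. [C=(x x) | E={x↦clo(λx. (x x), ∅)} | A=∅ | R=∅]
4. [C=x | E={x↦clo(λx. (x x), ∅)} | A=∅ | R=[app]]
5. [C=x | E={x↦clo(λx. (x x), ∅)} | A=[clo(λx. (x x), ∅)] | R=∅]
… configuration repeats with period 3 (steps 3–5 recur indefinitely) …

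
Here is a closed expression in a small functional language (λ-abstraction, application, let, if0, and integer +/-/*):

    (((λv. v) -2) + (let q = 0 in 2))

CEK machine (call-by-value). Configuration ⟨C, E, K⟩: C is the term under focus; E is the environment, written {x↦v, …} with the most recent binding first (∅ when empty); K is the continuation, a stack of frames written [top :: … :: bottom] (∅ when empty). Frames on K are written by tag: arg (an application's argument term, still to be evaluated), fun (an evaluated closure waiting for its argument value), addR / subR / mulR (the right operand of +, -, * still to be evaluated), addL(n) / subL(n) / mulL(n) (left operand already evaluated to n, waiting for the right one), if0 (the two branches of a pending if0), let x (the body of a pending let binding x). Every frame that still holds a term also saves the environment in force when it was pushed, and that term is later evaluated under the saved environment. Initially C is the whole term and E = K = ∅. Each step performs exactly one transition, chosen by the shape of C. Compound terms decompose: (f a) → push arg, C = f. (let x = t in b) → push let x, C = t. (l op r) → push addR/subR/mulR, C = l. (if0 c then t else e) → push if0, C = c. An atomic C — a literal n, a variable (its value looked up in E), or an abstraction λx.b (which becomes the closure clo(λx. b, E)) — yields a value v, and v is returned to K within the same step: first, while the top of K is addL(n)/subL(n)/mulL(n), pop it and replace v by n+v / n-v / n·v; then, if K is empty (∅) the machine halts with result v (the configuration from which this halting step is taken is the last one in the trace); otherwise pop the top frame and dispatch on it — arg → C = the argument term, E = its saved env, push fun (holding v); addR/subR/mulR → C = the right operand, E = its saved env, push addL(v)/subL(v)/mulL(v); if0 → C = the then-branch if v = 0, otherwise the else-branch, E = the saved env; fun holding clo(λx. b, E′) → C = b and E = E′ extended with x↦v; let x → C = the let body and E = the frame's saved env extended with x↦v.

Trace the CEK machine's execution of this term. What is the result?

Answer: 0

Execution trace:
t=0: ⟨C=(((λv. v) -2) + (let q = 0 in 2)); E=∅; K=∅⟩
t=1: ⟨C=((λv. v) -2); E=∅; K=[addR]⟩
t=2: ⟨C=(λv. v); E=∅; K=[arg :: addR]⟩
t=3: ⟨C=-2; E=∅; K=[fun :: addR]⟩
t=4: ⟨C=v; E={v↦-2}; K=[addR]⟩
t=5: ⟨C=(let q = 0 in 2); E=∅; K=[addL(-2)]⟩
t=6: ⟨C=0; E=∅; K=[let q :: addL(-2)]⟩
t=7: ⟨C=2; E={q↦0}; K=[addL(-2)]⟩
→ final value 0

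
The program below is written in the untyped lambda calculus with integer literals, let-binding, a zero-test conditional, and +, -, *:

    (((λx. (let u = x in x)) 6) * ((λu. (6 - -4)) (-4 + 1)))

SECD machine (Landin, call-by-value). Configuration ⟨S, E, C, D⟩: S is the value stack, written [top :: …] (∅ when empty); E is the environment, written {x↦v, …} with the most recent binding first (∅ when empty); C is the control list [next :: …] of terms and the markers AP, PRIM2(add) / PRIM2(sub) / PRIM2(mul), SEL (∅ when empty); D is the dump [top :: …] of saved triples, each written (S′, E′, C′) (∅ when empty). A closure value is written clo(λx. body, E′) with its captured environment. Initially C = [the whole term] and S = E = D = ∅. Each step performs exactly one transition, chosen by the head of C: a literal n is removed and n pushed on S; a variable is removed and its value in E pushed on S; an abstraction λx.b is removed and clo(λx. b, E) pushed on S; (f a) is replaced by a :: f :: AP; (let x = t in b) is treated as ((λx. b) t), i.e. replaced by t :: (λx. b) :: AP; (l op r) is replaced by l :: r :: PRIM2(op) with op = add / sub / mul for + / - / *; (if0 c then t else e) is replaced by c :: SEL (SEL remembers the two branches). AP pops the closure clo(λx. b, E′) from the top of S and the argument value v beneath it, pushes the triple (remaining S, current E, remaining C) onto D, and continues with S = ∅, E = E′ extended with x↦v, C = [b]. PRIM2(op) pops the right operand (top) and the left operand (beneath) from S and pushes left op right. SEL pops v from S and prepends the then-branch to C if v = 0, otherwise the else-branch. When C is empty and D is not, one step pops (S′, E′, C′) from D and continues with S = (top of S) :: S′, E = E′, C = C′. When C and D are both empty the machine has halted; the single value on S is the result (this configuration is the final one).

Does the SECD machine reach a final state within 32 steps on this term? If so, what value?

0. [S=∅ | E=∅ | C=[(((λx. (let u = x in x)) 6) * ((λu. (6 - -4)) (-4 + 1)))] | D=∅]
1. [S=∅ | E=∅ | C=[((λx. (let u = x in x)) 6) :: ((λu. (6 - -4)) (-4 + 1)) :: PRIM2(mul)] | D=∅]
2. [S=∅ | E=∅ | C=[6 :: (λx. (let u = x in x)) :: AP :: ((λu. (6 - -4)) (-4 + 1)) :: PRIM2(mul)] | D=∅]
3. [S=[6] | E=∅ | C=[(λx. (let u = x in x)) :: AP :: ((λu. (6 - -4)) (-4 + 1)) :: PRIM2(mul)] | D=∅]
4. [S=[clo(λx. (let u = x in x), ∅) :: 6] | E=∅ | C=[AP :: ((λu. (6 - -4)) (-4 + 1)) :: PRIM2(mul)] | D=∅]
5. [S=∅ | E={x↦6} | C=[(let u = x in x)] | D=[(∅, ∅, [((λu. (6 - -4)) (-4 + 1)) :: PRIM2(mul)])]]
6. [S=∅ | E={x↦6} | C=[x :: (λu. x) :: AP] | D=[(∅, ∅, [((λu. (6 - -4)) (-4 + 1)) :: PRIM2(mul)])]]
7. [S=[6] | E={x↦6} | C=[(λu. x) :: AP] | D=[(∅, ∅, [((λu. (6 - -4)) (-4 + 1)) :: PRIM2(mul)])]]
8. [S=[clo(λu. x, {x↦6}) :: 6] | E={x↦6} | C=[AP] | D=[(∅, ∅, [((λu. (6 - -4)) (-4 + 1)) :: PRIM2(mul)])]]
9. [S=∅ | E={u↦6, x↦6} | C=[x] | D=[(∅, {x↦6}, ∅) :: (∅, ∅, [((λu. (6 - -4)) (-4 + 1)) :: PRIM2(mul)])]]
10. [S=[6] | E={u↦6, x↦6} | C=∅ | D=[(∅, {x↦6}, ∅) :: (∅, ∅, [((λu. (6 - -4)) (-4 + 1)) :: PRIM2(mul)])]]
11. [S=[6] | E={x↦6} | C=∅ | D=[(∅, ∅, [((λu. (6 - -4)) (-4 + 1)) :: PRIM2(mul)])]]
12. [S=[6] | E=∅ | C=[((λu. (6 - -4)) (-4 + 1)) :: PRIM2(mul)] | D=∅]
13. [S=[6] | E=∅ | C=[(-4 + 1) :: (λu. (6 - -4)) :: AP :: PRIM2(mul)] | D=∅]
14. [S=[6] | E=∅ | C=[-4 :: 1 :: PRIM2(add) :: (λu. (6 - -4)) :: AP :: PRIM2(mul)] | D=∅]
15. [S=[-4 :: 6] | E=∅ | C=[1 :: PRIM2(add) :: (λu. (6 - -4)) :: AP :: PRIM2(mul)] | D=∅]
16. [S=[1 :: -4 :: 6] | E=∅ | C=[PRIM2(add) :: (λu. (6 - -4)) :: AP :: PRIM2(mul)] | D=∅]
17. [S=[-3 :: 6] | E=∅ | C=[(λu. (6 - -4)) :: AP :: PRIM2(mul)] | D=∅]
18. [S=[clo(λu. (6 - -4), ∅) :: -3 :: 6] | E=∅ | C=[AP :: PRIM2(mul)] | D=∅]
19. [S=∅ | E={u↦-3} | C=[(6 - -4)] | D=[([6], ∅, [PRIM2(mul)])]]
20. [S=∅ | E={u↦-3} | C=[6 :: -4 :: PRIM2(sub)] | D=[([6], ∅, [PRIM2(mul)])]]
21. [S=[6] | E={u↦-3} | C=[-4 :: PRIM2(sub)] | D=[([6], ∅, [PRIM2(mul)])]]
22. [S=[-4 :: 6] | E={u↦-3} | C=[PRIM2(sub)] | D=[([6], ∅, [PRIM2(mul)])]]
23. [S=[10] | E={u↦-3} | C=∅ | D=[([6], ∅, [PRIM2(mul)])]]
24. [S=[10 :: 6] | E=∅ | C=[PRIM2(mul)] | D=∅]
25. [S=[60] | E=∅ | C=∅ | D=∅]
→ final value 60

Answer: 60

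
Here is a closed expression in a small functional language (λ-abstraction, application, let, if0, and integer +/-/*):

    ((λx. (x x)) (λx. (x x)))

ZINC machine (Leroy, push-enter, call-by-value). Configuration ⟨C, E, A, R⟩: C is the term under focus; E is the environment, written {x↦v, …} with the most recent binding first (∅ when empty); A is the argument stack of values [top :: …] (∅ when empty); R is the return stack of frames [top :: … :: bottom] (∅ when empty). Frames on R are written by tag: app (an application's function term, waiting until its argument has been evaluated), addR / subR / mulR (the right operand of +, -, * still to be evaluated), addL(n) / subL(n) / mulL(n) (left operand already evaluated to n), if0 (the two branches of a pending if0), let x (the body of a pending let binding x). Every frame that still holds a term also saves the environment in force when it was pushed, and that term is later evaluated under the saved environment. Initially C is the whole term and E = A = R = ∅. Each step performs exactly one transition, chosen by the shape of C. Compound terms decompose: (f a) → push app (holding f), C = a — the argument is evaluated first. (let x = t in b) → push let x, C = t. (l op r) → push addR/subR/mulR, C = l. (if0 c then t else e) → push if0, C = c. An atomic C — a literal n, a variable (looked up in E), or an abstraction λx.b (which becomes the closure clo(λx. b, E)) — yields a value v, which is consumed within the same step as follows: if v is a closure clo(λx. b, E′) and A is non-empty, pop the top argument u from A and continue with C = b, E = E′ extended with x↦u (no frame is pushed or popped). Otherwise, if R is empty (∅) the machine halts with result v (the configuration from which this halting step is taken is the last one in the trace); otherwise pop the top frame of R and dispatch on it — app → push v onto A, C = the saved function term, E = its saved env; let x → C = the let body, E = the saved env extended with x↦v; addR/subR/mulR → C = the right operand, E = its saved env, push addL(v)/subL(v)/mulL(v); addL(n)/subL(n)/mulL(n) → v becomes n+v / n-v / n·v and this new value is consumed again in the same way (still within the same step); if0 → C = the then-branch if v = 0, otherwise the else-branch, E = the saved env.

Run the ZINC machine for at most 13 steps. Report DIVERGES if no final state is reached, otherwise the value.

0. [C=((λx. (x x)) (λx. (x x))) | E=∅ | A=∅ | R=∅]
1. [C=(λx. (x x)) | E=∅ | A=∅ | R=[app]]
2. [C=(λx. (x x)) | E=∅ | A=[clo(λx. (x x), ∅)] | R=∅]
3. [C=(x x) | E={x↦clo(λx. (x x), ∅)} | A=∅ | R=∅]
4. [C=x | E={x↦clo(λx. (x x), ∅)} | A=∅ | R=[app]]
5. [C=x | E={x↦clo(λx. (x x), ∅)} | A=[clo(λx. (x x), ∅)] | R=∅]
… configuration repeats with period 3 (steps 3–5 recur indefinitely) …

Answer: DIVERGES (no final state within 13 steps)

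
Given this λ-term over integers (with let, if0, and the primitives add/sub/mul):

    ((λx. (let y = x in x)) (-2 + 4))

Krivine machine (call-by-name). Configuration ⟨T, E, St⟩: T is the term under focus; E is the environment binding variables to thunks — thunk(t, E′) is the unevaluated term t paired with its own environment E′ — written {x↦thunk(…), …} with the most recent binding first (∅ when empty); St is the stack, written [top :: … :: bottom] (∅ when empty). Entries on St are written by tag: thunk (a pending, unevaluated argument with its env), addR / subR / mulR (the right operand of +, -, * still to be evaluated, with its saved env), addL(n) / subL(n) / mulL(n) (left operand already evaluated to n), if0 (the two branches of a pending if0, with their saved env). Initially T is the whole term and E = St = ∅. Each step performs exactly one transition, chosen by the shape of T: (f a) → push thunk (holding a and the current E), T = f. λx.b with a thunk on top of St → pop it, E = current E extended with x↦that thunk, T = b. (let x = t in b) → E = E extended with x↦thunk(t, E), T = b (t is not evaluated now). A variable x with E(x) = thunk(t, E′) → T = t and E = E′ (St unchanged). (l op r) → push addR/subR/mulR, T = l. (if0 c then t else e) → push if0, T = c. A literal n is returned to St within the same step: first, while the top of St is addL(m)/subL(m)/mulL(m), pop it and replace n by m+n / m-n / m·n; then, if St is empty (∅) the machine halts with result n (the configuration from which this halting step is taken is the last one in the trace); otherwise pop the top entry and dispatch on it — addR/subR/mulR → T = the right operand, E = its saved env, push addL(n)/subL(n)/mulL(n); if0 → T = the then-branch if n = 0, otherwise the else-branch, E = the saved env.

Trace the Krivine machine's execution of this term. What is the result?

Answer: 2

Derivation:
step 0: <T=((λx. (let y = x in x)) (-2 + 4)), E=∅, St=∅>
step 1: <T=(λx. (let y = x in x)), E=∅, St=[thunk]>
step 2: <T=(let y = x in x), E={x↦thunk((-2 + 4), ∅)}, St=∅>
step 3: <T=x, E={y↦thunk(x, {x↦thunk((-2 + 4), ∅)}), x↦thunk((-2 + 4), ∅)}, St=∅>
step 4: <T=(-2 + 4), E=∅, St=∅>
step 5: <T=-2, E=∅, St=[addR]>
step 6: <T=4, E=∅, St=[addL(-2)]>
→ final value 2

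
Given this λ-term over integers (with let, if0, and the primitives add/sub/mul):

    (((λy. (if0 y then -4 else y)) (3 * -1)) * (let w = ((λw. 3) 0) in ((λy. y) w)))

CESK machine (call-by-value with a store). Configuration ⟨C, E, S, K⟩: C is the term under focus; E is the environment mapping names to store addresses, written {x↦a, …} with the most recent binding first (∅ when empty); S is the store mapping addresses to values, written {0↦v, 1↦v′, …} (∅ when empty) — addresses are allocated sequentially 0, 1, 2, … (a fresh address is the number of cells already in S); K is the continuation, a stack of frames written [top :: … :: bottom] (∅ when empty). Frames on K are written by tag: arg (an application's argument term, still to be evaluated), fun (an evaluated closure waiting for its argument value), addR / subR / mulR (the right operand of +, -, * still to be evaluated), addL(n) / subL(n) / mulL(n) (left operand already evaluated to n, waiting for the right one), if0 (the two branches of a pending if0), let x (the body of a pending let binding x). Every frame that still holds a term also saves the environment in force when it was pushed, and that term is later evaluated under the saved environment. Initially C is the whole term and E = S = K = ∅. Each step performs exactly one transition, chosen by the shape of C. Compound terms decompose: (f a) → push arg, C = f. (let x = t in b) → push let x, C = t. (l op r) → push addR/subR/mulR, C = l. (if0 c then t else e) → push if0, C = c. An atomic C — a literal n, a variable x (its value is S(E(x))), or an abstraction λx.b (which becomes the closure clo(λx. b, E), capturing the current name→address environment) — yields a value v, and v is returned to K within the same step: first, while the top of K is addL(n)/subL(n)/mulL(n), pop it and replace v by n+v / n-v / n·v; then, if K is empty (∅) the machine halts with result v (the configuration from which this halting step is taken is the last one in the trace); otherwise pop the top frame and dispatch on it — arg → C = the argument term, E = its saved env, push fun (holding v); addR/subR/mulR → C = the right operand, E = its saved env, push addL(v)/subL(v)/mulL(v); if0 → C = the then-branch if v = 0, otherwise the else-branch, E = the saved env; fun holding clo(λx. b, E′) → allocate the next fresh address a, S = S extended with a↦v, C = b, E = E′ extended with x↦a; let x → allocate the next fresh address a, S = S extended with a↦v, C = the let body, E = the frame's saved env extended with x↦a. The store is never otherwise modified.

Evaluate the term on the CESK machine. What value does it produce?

0. ⟨C=(((λy. (if0 y then -4 else y)) (3 * -1)) * (let w = ((λw. 3) 0) in ((λy. y) w))); E=∅; S=∅; K=∅⟩
1. ⟨C=((λy. (if0 y then -4 else y)) (3 * -1)); E=∅; S=∅; K=[mulR]⟩
2. ⟨C=(λy. (if0 y then -4 else y)); E=∅; S=∅; K=[arg :: mulR]⟩
3. ⟨C=(3 * -1); E=∅; S=∅; K=[fun :: mulR]⟩
4. ⟨C=3; E=∅; S=∅; K=[mulR :: fun :: mulR]⟩
5. ⟨C=-1; E=∅; S=∅; K=[mulL(3) :: fun :: mulR]⟩
6. ⟨C=(if0 y then -4 else y); E={y↦0}; S={0↦-3}; K=[mulR]⟩
7. ⟨C=y; E={y↦0}; S={0↦-3}; K=[if0 :: mulR]⟩
8. ⟨C=y; E={y↦0}; S={0↦-3}; K=[mulR]⟩
9. ⟨C=(let w = ((λw. 3) 0) in ((λy. y) w)); E=∅; S={0↦-3}; K=[mulL(-3)]⟩
10. ⟨C=((λw. 3) 0); E=∅; S={0↦-3}; K=[let w :: mulL(-3)]⟩
11. ⟨C=(λw. 3); E=∅; S={0↦-3}; K=[arg :: let w :: mulL(-3)]⟩
12. ⟨C=0; E=∅; S={0↦-3}; K=[fun :: let w :: mulL(-3)]⟩
13. ⟨C=3; E={w↦1}; S={0↦-3, 1↦0}; K=[let w :: mulL(-3)]⟩
14. ⟨C=((λy. y) w); E={w↦2}; S={0↦-3, 1↦0, 2↦3}; K=[mulL(-3)]⟩
15. ⟨C=(λy. y); E={w↦2}; S={0↦-3, 1↦0, 2↦3}; K=[arg :: mulL(-3)]⟩
16. ⟨C=w; E={w↦2}; S={0↦-3, 1↦0, 2↦3}; K=[fun :: mulL(-3)]⟩
17. ⟨C=y; E={y↦3, w↦2}; S={0↦-3, 1↦0, 2↦3, 3↦3}; K=[mulL(-3)]⟩
→ final value -9

Answer: -9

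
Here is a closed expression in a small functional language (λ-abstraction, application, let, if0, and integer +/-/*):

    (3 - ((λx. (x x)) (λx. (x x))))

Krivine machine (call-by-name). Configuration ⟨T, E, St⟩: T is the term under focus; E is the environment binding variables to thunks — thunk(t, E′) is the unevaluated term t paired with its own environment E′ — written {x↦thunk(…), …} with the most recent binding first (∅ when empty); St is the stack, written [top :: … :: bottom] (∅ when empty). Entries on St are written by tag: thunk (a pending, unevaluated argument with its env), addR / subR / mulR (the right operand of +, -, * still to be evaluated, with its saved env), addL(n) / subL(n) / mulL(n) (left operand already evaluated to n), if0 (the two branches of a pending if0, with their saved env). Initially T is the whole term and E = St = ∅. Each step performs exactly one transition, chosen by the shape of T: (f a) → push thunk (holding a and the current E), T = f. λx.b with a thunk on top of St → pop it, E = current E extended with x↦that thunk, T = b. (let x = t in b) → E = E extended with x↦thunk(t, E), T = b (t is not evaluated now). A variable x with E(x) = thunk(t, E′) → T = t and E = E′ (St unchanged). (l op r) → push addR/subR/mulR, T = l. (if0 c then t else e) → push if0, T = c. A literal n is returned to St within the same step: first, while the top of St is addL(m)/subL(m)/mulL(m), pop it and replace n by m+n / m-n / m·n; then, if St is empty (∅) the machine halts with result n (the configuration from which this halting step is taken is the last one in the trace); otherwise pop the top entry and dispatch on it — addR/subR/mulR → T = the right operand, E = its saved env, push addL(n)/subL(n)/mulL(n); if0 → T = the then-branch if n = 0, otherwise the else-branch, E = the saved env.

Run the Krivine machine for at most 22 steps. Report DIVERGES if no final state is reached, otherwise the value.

Answer: DIVERGES (no final state within 22 steps)

Machine steps:
t=0: [T=(3 - ((λx. (x x)) (λx. (x x)))) | E=∅ | St=∅]
t=1: [T=3 | E=∅ | St=[subR]]
t=2: [T=((λx. (x x)) (λx. (x x))) | E=∅ | St=[subL(3)]]
t=3: [T=(λx. (x x)) | E=∅ | St=[thunk :: subL(3)]]
t=4: [T=(x x) | E={x↦thunk((λx. (x x)), ∅)} | St=[subL(3)]]
t=5: [T=x | E={x↦thunk((λx. (x x)), ∅)} | St=[thunk :: subL(3)]]
t=6: [T=(λx. (x x)) | E=∅ | St=[thunk :: subL(3)]]
t=7: [T=(x x) | E={x↦thunk(x, {x↦thunk((λx. (x x)), ∅)})} | St=[subL(3)]]
t=8: [T=x | E={x↦thunk(x, {x↦thunk((λx. (x x)), ∅)})} | St=[thunk :: subL(3)]]
t=9: [T=x | E={x↦thunk((λx. (x x)), ∅)} | St=[thunk :: subL(3)]]
t=10: [T=(λx. (x x)) | E=∅ | St=[thunk :: subL(3)]]
t=11: [T=(x x) | E={x↦thunk(x, {x↦thunk(x, {x↦thunk((λx. (x x)), ∅)})})} | St=[subL(3)]]
t=12: [T=x | E={x↦thunk(x, {x↦thunk(x, {x↦thunk((λx. (x x)), ∅)})})} | St=[thunk :: subL(3)]]
t=13: [T=x | E={x↦thunk(x, {x↦thunk((λx. (x x)), ∅)})} | St=[thunk :: subL(3)]]
t=14: [T=x | E={x↦thunk((λx. (x x)), ∅)} | St=[thunk :: subL(3)]]
t=15: [T=(λx. (x x)) | E=∅ | St=[thunk :: subL(3)]]
t=16: [T=(x x) | E={x↦thunk(x, {x↦thunk(x, {x↦thunk(x, {x↦thunk((λx. (x x)), ∅)})})})} | St=[subL(3)]]
t=17: [T=x | E={x↦thunk(x, {x↦thunk(x, {x↦thunk(x, {x↦thunk((λx. (x x)), ∅)})})})} | St=[thunk :: subL(3)]]
t=18: [T=x | E={x↦thunk(x, {x↦thunk(x, {x↦thunk((λx. (x x)), ∅)})})} | St=[thunk :: subL(3)]]
t=19: [T=x | E={x↦thunk(x, {x↦thunk((λx. (x x)), ∅)})} | St=[thunk :: subL(3)]]
t=20: [T=x | E={x↦thunk((λx. (x x)), ∅)} | St=[thunk :: subL(3)]]
t=21: [T=(λx. (x x)) | E=∅ | St=[thunk :: subL(3)]]
t=22: [T=(x x) | E={x↦thunk(x, {x↦thunk(x, {x↦thunk(x, {x↦thunk(x, {x↦thunk((λx. (x x)), ∅)})})})})} | St=[subL(3)]]
→ 22 transitions taken and the configuration is still not final: no result within 22 steps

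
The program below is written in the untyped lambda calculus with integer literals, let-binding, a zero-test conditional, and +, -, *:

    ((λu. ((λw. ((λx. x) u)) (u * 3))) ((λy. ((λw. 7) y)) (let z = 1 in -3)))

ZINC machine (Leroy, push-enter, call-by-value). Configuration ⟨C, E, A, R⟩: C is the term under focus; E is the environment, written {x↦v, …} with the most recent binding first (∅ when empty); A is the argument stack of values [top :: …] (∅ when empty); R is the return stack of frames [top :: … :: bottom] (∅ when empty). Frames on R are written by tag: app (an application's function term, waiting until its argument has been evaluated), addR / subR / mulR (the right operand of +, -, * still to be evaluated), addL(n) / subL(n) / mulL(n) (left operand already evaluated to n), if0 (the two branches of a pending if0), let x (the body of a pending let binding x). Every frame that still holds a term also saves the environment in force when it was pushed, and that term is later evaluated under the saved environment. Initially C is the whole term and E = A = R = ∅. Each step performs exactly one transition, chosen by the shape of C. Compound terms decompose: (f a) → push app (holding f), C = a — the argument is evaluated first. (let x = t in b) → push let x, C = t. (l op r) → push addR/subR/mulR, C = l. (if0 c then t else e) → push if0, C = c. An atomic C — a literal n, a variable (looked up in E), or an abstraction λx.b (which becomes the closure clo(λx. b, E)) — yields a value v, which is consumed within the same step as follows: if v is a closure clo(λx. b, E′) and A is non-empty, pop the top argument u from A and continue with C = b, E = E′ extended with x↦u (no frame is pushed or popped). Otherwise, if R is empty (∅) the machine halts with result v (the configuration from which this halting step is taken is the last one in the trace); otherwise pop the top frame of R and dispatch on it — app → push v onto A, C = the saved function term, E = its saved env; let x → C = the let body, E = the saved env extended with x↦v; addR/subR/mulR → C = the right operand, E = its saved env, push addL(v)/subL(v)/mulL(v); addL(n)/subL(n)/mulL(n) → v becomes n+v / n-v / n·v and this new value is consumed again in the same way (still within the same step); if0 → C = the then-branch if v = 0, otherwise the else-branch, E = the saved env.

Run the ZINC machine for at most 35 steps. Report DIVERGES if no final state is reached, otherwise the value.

Answer: 7

Derivation:
t=0: <C=((λu. ((λw. ((λx. x) u)) (u * 3))) ((λy. ((λw. 7) y)) (let z = 1 in -3))), E=∅, A=∅, R=∅>
t=1: <C=((λy. ((λw. 7) y)) (let z = 1 in -3)), E=∅, A=∅, R=[app]>
t=2: <C=(let z = 1 in -3), E=∅, A=∅, R=[app :: app]>
t=3: <C=1, E=∅, A=∅, R=[let z :: app :: app]>
t=4: <C=-3, E={z↦1}, A=∅, R=[app :: app]>
t=5: <C=(λy. ((λw. 7) y)), E=∅, A=[-3], R=[app]>
t=6: <C=((λw. 7) y), E={y↦-3}, A=∅, R=[app]>
t=7: <C=y, E={y↦-3}, A=∅, R=[app :: app]>
t=8: <C=(λw. 7), E={y↦-3}, A=[-3], R=[app]>
t=9: <C=7, E={w↦-3, y↦-3}, A=∅, R=[app]>
t=10: <C=(λu. ((λw. ((λx. x) u)) (u * 3))), E=∅, A=[7], R=∅>
t=11: <C=((λw. ((λx. x) u)) (u * 3)), E={u↦7}, A=∅, R=∅>
t=12: <C=(u * 3), E={u↦7}, A=∅, R=[app]>
t=13: <C=u, E={u↦7}, A=∅, R=[mulR :: app]>
t=14: <C=3, E={u↦7}, A=∅, R=[mulL(7) :: app]>
t=15: <C=(λw. ((λx. x) u)), E={u↦7}, A=[21], R=∅>
t=16: <C=((λx. x) u), E={w↦21, u↦7}, A=∅, R=∅>
t=17: <C=u, E={w↦21, u↦7}, A=∅, R=[app]>
t=18: <C=(λx. x), E={w↦21, u↦7}, A=[7], R=∅>
t=19: <C=x, E={x↦7, w↦21, u↦7}, A=∅, R=∅>
→ final value 7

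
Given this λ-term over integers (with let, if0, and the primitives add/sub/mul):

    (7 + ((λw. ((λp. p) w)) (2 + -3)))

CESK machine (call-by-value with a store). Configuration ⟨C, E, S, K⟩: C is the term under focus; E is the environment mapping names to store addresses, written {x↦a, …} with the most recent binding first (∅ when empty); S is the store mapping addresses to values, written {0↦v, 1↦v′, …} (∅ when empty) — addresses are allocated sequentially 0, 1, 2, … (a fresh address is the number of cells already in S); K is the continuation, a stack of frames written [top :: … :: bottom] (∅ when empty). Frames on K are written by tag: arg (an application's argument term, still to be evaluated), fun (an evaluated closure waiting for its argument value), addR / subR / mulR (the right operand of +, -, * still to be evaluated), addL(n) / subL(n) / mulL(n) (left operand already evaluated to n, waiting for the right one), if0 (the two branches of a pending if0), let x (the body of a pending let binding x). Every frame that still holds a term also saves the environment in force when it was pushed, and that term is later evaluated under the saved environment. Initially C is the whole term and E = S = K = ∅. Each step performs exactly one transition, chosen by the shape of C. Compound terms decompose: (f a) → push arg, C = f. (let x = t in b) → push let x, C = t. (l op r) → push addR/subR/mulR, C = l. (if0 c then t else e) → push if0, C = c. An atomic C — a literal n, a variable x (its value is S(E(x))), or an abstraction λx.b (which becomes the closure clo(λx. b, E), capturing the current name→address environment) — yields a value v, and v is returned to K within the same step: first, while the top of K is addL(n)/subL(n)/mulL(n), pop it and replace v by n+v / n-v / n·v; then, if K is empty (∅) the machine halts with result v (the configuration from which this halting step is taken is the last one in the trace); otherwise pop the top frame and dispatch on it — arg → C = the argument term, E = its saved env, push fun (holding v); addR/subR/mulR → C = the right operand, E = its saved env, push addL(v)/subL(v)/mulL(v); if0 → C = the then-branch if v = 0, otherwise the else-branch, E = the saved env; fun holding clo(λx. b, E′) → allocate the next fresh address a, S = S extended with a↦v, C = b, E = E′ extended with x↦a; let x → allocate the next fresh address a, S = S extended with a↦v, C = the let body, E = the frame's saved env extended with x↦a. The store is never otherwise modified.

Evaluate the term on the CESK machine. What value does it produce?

[0] [C=(7 + ((λw. ((λp. p) w)) (2 + -3))) | E=∅ | S=∅ | K=∅]
[1] [C=7 | E=∅ | S=∅ | K=[addR]]
[2] [C=((λw. ((λp. p) w)) (2 + -3)) | E=∅ | S=∅ | K=[addL(7)]]
[3] [C=(λw. ((λp. p) w)) | E=∅ | S=∅ | K=[arg :: addL(7)]]
[4] [C=(2 + -3) | E=∅ | S=∅ | K=[fun :: addL(7)]]
[5] [C=2 | E=∅ | S=∅ | K=[addR :: fun :: addL(7)]]
[6] [C=-3 | E=∅ | S=∅ | K=[addL(2) :: fun :: addL(7)]]
[7] [C=((λp. p) w) | E={w↦0} | S={0↦-1} | K=[addL(7)]]
[8] [C=(λp. p) | E={w↦0} | S={0↦-1} | K=[arg :: addL(7)]]
[9] [C=w | E={w↦0} | S={0↦-1} | K=[fun :: addL(7)]]
[10] [C=p | E={p↦1, w↦0} | S={0↦-1, 1↦-1} | K=[addL(7)]]
→ final value 6

Answer: 6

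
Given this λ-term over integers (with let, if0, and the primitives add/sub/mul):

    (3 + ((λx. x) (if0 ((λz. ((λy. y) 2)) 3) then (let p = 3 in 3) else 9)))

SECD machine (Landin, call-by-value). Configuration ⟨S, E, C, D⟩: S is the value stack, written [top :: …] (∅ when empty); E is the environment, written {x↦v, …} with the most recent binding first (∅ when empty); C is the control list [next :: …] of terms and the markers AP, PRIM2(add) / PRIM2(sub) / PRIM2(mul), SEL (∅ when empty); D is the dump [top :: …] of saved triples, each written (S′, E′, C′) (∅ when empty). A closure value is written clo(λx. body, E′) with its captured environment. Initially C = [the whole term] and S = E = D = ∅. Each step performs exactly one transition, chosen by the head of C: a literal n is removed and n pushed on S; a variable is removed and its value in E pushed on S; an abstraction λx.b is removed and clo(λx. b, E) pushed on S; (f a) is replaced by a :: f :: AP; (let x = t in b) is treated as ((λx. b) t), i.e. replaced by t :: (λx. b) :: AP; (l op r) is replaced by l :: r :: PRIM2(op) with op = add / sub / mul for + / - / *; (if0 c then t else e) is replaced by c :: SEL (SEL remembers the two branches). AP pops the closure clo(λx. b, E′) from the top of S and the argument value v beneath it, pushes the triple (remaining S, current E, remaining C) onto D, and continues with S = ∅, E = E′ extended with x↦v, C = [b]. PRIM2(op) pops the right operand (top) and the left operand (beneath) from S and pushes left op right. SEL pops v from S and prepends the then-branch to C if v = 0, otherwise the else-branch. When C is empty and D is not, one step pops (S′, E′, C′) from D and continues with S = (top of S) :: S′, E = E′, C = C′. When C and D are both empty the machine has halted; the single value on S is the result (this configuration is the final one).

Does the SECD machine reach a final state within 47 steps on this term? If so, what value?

Answer: 12

Derivation:
[0] <S=∅, E=∅, C=[(3 + ((λx. x) (if0 ((λz. ((λy. y) 2)) 3) then (let p = 3 in 3) else 9)))], D=∅>
[1] <S=∅, E=∅, C=[3 :: ((λx. x) (if0 ((λz. ((λy. y) 2)) 3) then (let p = 3 in 3) else 9)) :: PRIM2(add)], D=∅>
[2] <S=[3], E=∅, C=[((λx. x) (if0 ((λz. ((λy. y) 2)) 3) then (let p = 3 in 3) else 9)) :: PRIM2(add)], D=∅>
[3] <S=[3], E=∅, C=[(if0 ((λz. ((λy. y) 2)) 3) then (let p = 3 in 3) else 9) :: (λx. x) :: AP :: PRIM2(add)], D=∅>
[4] <S=[3], E=∅, C=[((λz. ((λy. y) 2)) 3) :: SEL :: (λx. x) :: AP :: PRIM2(add)], D=∅>
[5] <S=[3], E=∅, C=[3 :: (λz. ((λy. y) 2)) :: AP :: SEL :: (λx. x) :: AP :: PRIM2(add)], D=∅>
[6] <S=[3 :: 3], E=∅, C=[(λz. ((λy. y) 2)) :: AP :: SEL :: (λx. x) :: AP :: PRIM2(add)], D=∅>
[7] <S=[clo(λz. ((λy. y) 2), ∅) :: 3 :: 3], E=∅, C=[AP :: SEL :: (λx. x) :: AP :: PRIM2(add)], D=∅>
[8] <S=∅, E={z↦3}, C=[((λy. y) 2)], D=[([3], ∅, [SEL :: (λx. x) :: AP :: PRIM2(add)])]>
[9] <S=∅, E={z↦3}, C=[2 :: (λy. y) :: AP], D=[([3], ∅, [SEL :: (λx. x) :: AP :: PRIM2(add)])]>
[10] <S=[2], E={z↦3}, C=[(λy. y) :: AP], D=[([3], ∅, [SEL :: (λx. x) :: AP :: PRIM2(add)])]>
[11] <S=[clo(λy. y, {z↦3}) :: 2], E={z↦3}, C=[AP], D=[([3], ∅, [SEL :: (λx. x) :: AP :: PRIM2(add)])]>
[12] <S=∅, E={y↦2, z↦3}, C=[y], D=[(∅, {z↦3}, ∅) :: ([3], ∅, [SEL :: (λx. x) :: AP :: PRIM2(add)])]>
[13] <S=[2], E={y↦2, z↦3}, C=∅, D=[(∅, {z↦3}, ∅) :: ([3], ∅, [SEL :: (λx. x) :: AP :: PRIM2(add)])]>
[14] <S=[2], E={z↦3}, C=∅, D=[([3], ∅, [SEL :: (λx. x) :: AP :: PRIM2(add)])]>
[15] <S=[2 :: 3], E=∅, C=[SEL :: (λx. x) :: AP :: PRIM2(add)], D=∅>
[16] <S=[3], E=∅, C=[9 :: (λx. x) :: AP :: PRIM2(add)], D=∅>
[17] <S=[9 :: 3], E=∅, C=[(λx. x) :: AP :: PRIM2(add)], D=∅>
[18] <S=[clo(λx. x, ∅) :: 9 :: 3], E=∅, C=[AP :: PRIM2(add)], D=∅>
[19] <S=∅, E={x↦9}, C=[x], D=[([3], ∅, [PRIM2(add)])]>
[20] <S=[9], E={x↦9}, C=∅, D=[([3], ∅, [PRIM2(add)])]>
[21] <S=[9 :: 3], E=∅, C=[PRIM2(add)], D=∅>
[22] <S=[12], E=∅, C=∅, D=∅>
→ final value 12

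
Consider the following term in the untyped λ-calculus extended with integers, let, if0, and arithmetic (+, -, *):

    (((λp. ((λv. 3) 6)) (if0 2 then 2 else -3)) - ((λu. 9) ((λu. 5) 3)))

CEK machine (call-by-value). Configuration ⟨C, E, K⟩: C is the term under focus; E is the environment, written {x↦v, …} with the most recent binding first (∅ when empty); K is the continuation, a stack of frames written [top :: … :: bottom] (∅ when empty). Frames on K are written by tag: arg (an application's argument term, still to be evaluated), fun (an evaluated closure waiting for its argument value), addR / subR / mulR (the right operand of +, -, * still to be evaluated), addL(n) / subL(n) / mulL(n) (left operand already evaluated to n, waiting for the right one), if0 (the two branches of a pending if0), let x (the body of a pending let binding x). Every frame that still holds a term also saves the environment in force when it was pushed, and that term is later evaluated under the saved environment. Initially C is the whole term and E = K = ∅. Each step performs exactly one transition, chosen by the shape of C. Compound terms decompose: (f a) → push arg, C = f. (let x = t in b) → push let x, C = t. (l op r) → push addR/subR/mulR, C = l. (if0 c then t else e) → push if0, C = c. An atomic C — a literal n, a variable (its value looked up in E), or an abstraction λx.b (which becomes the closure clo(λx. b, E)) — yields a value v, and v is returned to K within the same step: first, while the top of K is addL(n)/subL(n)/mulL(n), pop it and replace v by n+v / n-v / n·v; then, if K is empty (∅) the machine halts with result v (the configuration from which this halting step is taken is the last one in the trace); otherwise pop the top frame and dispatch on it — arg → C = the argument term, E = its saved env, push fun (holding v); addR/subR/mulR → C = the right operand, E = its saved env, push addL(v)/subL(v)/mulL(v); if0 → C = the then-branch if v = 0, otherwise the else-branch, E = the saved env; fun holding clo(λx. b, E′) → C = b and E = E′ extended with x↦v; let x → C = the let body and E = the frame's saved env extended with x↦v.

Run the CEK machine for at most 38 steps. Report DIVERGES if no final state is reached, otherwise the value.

Answer: -6

Machine steps:
step 0: ⟨C=(((λp. ((λv. 3) 6)) (if0 2 then 2 else -3)) - ((λu. 9) ((λu. 5) 3))); E=∅; K=∅⟩
step 1: ⟨C=((λp. ((λv. 3) 6)) (if0 2 then 2 else -3)); E=∅; K=[subR]⟩
step 2: ⟨C=(λp. ((λv. 3) 6)); E=∅; K=[arg :: subR]⟩
step 3: ⟨C=(if0 2 then 2 else -3); E=∅; K=[fun :: subR]⟩
step 4: ⟨C=2; E=∅; K=[if0 :: fun :: subR]⟩
step 5: ⟨C=-3; E=∅; K=[fun :: subR]⟩
step 6: ⟨C=((λv. 3) 6); E={p↦-3}; K=[subR]⟩
step 7: ⟨C=(λv. 3); E={p↦-3}; K=[arg :: subR]⟩
step 8: ⟨C=6; E={p↦-3}; K=[fun :: subR]⟩
step 9: ⟨C=3; E={v↦6, p↦-3}; K=[subR]⟩
step 10: ⟨C=((λu. 9) ((λu. 5) 3)); E=∅; K=[subL(3)]⟩
step 11: ⟨C=(λu. 9); E=∅; K=[arg :: subL(3)]⟩
step 12: ⟨C=((λu. 5) 3); E=∅; K=[fun :: subL(3)]⟩
step 13: ⟨C=(λu. 5); E=∅; K=[arg :: fun :: subL(3)]⟩
step 14: ⟨C=3; E=∅; K=[fun :: fun :: subL(3)]⟩
step 15: ⟨C=5; E={u↦3}; K=[fun :: subL(3)]⟩
step 16: ⟨C=9; E={u↦5}; K=[subL(3)]⟩
→ final value -6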